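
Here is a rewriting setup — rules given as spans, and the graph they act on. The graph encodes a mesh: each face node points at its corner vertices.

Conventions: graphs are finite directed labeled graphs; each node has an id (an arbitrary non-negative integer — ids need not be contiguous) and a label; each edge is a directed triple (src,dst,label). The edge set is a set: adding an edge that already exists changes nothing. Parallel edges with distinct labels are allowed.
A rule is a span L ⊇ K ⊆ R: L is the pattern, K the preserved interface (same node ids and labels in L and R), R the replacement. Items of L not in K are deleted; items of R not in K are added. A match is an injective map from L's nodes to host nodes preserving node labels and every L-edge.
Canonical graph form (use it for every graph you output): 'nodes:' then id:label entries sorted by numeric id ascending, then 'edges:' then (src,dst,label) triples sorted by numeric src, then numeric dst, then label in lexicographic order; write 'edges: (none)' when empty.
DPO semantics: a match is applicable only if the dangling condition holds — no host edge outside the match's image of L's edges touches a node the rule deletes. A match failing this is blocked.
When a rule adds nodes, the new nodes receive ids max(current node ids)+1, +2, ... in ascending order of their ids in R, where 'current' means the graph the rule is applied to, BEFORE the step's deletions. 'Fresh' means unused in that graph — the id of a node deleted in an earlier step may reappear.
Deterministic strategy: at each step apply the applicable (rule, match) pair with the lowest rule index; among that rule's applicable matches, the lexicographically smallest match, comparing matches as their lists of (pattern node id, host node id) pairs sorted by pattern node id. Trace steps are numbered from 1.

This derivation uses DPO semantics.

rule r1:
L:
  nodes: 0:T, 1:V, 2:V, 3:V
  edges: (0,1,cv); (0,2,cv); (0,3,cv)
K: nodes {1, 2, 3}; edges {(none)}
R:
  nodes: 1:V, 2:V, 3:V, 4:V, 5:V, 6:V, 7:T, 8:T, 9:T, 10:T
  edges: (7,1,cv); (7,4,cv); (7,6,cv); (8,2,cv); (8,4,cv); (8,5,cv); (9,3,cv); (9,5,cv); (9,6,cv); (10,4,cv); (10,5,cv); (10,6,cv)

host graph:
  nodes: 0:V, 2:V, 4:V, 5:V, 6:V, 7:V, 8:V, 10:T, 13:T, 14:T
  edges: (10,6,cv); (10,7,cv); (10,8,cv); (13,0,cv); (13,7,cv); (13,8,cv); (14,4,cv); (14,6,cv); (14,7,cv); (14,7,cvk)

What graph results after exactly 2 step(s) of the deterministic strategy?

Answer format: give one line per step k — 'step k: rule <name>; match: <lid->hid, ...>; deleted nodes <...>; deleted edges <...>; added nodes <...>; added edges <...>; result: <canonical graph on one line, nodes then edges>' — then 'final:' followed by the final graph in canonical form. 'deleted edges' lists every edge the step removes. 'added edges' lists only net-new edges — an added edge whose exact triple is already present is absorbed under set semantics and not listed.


step 1: rule r1; match: 0->10, 1->6, 2->7, 3->8; deleted nodes 10; deleted edges (10,6,cv); (10,7,cv); (10,8,cv); added nodes 15, 16, 17, 18, 19, 20, 21; added edges (18,6,cv); (18,15,cv); (18,17,cv); (19,7,cv); (19,15,cv); (19,16,cv); (20,8,cv); (20,16,cv); (20,17,cv); (21,15,cv); (21,16,cv); (21,17,cv); result: nodes: 0:V, 2:V, 4:V, 5:V, 6:V, 7:V, 8:V, 13:T, 14:T, 15:V, 16:V, 17:V, 18:T, 19:T, 20:T, 21:T edges: (13,0,cv); (13,7,cv); (13,8,cv); (14,4,cv); (14,6,cv); (14,7,cv); (14,7,cvk); (18,6,cv); (18,15,cv); (18,17,cv); (19,7,cv); (19,15,cv); (19,16,cv); (20,8,cv); (20,16,cv); (20,17,cv); (21,15,cv); (21,16,cv); (21,17,cv)
step 2: rule r1; match: 0->13, 1->0, 2->7, 3->8; deleted nodes 13; deleted edges (13,0,cv); (13,7,cv); (13,8,cv); added nodes 22, 23, 24, 25, 26, 27, 28; added edges (25,0,cv); (25,22,cv); (25,24,cv); (26,7,cv); (26,22,cv); (26,23,cv); (27,8,cv); (27,23,cv); (27,24,cv); (28,22,cv); (28,23,cv); (28,24,cv); result: nodes: 0:V, 2:V, 4:V, 5:V, 6:V, 7:V, 8:V, 14:T, 15:V, 16:V, 17:V, 18:T, 19:T, 20:T, 21:T, 22:V, 23:V, 24:V, 25:T, 26:T, 27:T, 28:T edges: (14,4,cv); (14,6,cv); (14,7,cv); (14,7,cvk); (18,6,cv); (18,15,cv); (18,17,cv); (19,7,cv); (19,15,cv); (19,16,cv); (20,8,cv); (20,16,cv); (20,17,cv); (21,15,cv); (21,16,cv); (21,17,cv); (25,0,cv); (25,22,cv); (25,24,cv); (26,7,cv); (26,22,cv); (26,23,cv); (27,8,cv); (27,23,cv); (27,24,cv); (28,22,cv); (28,23,cv); (28,24,cv)
final:
nodes: 0:V, 2:V, 4:V, 5:V, 6:V, 7:V, 8:V, 14:T, 15:V, 16:V, 17:V, 18:T, 19:T, 20:T, 21:T, 22:V, 23:V, 24:V, 25:T, 26:T, 27:T, 28:T
edges: (14,4,cv); (14,6,cv); (14,7,cv); (14,7,cvk); (18,6,cv); (18,15,cv); (18,17,cv); (19,7,cv); (19,15,cv); (19,16,cv); (20,8,cv); (20,16,cv); (20,17,cv); (21,15,cv); (21,16,cv); (21,17,cv); (25,0,cv); (25,22,cv); (25,24,cv); (26,7,cv); (26,22,cv); (26,23,cv); (27,8,cv); (27,23,cv); (27,24,cv); (28,22,cv); (28,23,cv); (28,24,cv)


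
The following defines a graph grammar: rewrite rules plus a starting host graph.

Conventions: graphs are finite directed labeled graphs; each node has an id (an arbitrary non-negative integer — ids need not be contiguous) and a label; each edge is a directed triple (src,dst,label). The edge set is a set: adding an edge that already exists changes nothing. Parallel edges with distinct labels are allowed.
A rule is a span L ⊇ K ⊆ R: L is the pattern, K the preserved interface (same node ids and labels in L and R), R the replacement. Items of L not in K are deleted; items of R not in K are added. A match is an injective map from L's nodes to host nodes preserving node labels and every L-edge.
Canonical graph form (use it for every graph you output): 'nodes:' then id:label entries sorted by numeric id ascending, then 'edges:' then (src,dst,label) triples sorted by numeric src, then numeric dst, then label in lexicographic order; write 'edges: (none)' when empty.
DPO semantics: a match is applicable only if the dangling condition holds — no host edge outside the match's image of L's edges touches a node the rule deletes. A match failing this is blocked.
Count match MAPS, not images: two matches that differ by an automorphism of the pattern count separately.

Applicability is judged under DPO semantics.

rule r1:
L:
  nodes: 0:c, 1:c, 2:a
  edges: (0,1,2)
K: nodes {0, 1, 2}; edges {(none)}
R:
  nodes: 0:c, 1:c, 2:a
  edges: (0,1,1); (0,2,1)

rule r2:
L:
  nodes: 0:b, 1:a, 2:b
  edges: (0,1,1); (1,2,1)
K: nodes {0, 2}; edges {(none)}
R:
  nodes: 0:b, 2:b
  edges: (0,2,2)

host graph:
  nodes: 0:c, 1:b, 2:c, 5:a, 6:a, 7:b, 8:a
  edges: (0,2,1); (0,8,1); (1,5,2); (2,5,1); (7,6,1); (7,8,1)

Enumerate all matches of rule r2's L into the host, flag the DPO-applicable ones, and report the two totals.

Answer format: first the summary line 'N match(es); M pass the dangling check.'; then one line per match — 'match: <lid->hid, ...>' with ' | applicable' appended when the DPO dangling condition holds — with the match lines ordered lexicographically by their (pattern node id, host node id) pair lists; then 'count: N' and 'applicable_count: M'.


0 match(es); 0 pass the dangling check.
count: 0
applicable_count: 0


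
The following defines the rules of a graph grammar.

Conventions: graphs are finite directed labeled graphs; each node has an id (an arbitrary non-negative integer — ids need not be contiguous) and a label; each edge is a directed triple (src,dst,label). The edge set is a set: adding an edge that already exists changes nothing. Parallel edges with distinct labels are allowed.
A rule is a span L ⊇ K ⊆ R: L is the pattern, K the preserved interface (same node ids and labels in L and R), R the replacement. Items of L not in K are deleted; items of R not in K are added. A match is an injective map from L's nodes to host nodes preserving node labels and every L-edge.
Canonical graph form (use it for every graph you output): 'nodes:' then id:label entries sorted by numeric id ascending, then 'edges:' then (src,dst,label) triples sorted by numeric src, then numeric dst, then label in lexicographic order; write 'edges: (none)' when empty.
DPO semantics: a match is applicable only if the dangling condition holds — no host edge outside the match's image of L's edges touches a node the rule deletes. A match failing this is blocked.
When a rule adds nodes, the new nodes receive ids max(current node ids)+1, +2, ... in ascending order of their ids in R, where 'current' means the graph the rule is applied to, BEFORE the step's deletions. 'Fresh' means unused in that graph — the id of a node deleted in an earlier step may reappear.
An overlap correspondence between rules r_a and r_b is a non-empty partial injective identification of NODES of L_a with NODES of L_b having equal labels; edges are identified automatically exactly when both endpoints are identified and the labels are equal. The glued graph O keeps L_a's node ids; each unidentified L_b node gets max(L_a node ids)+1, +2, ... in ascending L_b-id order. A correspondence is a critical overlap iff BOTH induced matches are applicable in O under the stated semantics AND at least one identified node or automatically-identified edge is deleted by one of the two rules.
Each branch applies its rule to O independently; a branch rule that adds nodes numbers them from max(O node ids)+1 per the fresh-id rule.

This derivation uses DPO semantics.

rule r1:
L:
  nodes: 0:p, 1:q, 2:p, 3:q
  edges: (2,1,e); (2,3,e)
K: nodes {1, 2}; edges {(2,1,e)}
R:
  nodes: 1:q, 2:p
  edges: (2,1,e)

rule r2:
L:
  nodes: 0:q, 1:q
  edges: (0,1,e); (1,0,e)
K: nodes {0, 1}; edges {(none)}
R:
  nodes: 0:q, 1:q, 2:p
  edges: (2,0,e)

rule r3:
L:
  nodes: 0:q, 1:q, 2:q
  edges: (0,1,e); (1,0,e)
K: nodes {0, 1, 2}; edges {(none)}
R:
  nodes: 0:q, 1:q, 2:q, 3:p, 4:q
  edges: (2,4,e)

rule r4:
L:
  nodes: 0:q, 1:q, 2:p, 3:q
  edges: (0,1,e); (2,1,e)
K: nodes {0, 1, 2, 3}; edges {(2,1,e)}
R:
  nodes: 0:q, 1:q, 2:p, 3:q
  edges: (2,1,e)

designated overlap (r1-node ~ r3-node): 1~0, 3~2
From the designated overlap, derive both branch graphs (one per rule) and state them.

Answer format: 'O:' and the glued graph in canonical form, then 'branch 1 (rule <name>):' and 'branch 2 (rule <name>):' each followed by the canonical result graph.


O:
nodes: 0:p, 1:q, 2:p, 3:q, 4:q
edges: (1,4,e); (2,1,e); (2,3,e); (4,1,e)
branch 1 (rule r1):
nodes: 1:q, 2:p, 4:q
edges: (1,4,e); (2,1,e); (4,1,e)
branch 2 (rule r3):
nodes: 0:p, 1:q, 2:p, 3:q, 4:q, 5:p, 6:q
edges: (2,1,e); (2,3,e); (3,6,e)


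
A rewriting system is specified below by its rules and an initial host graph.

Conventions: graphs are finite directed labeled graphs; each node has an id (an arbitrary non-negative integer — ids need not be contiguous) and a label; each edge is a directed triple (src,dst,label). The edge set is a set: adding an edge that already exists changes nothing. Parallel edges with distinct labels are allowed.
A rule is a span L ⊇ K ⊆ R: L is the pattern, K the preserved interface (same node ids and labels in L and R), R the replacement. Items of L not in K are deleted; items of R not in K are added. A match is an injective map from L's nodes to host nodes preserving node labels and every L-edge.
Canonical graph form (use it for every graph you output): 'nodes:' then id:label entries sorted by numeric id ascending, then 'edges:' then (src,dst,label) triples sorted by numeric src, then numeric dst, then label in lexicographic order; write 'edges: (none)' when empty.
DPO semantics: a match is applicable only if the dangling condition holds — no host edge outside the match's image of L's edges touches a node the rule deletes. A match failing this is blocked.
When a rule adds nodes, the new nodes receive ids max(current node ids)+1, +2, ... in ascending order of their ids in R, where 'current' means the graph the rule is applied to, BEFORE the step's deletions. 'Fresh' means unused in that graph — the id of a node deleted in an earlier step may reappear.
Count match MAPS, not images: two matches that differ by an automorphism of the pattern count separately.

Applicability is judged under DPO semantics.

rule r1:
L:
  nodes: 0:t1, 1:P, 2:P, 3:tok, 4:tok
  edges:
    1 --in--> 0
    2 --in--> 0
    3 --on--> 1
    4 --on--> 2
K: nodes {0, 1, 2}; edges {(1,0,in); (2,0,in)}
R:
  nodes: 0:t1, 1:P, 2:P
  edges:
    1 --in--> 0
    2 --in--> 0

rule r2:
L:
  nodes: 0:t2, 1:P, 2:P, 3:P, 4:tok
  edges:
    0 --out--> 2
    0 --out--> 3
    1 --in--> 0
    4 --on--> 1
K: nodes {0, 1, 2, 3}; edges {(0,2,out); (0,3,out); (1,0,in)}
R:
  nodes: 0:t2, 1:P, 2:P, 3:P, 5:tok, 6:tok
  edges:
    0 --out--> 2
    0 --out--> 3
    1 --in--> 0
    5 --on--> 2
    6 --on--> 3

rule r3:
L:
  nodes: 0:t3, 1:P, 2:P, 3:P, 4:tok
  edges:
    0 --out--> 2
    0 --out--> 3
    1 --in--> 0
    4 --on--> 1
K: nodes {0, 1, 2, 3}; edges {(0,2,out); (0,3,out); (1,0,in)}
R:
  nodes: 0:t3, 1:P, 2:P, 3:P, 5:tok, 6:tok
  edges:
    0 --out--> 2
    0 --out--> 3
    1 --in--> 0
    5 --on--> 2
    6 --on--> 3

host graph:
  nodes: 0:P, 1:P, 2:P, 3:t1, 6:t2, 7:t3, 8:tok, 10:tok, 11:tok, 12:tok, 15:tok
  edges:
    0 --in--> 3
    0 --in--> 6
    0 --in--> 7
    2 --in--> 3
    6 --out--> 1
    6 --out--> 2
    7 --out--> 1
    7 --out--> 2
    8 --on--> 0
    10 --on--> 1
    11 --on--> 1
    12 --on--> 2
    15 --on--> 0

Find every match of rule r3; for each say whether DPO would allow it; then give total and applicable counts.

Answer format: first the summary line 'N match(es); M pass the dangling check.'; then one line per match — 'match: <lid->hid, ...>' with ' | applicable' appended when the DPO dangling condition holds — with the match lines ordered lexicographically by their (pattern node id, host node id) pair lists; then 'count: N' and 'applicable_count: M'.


4 match(es); 4 pass the dangling check.
match: 0->7, 1->0, 2->1, 3->2, 4->8 | applicable
match: 0->7, 1->0, 2->1, 3->2, 4->15 | applicable
match: 0->7, 1->0, 2->2, 3->1, 4->8 | applicable
match: 0->7, 1->0, 2->2, 3->1, 4->15 | applicable
count: 4
applicable_count: 4


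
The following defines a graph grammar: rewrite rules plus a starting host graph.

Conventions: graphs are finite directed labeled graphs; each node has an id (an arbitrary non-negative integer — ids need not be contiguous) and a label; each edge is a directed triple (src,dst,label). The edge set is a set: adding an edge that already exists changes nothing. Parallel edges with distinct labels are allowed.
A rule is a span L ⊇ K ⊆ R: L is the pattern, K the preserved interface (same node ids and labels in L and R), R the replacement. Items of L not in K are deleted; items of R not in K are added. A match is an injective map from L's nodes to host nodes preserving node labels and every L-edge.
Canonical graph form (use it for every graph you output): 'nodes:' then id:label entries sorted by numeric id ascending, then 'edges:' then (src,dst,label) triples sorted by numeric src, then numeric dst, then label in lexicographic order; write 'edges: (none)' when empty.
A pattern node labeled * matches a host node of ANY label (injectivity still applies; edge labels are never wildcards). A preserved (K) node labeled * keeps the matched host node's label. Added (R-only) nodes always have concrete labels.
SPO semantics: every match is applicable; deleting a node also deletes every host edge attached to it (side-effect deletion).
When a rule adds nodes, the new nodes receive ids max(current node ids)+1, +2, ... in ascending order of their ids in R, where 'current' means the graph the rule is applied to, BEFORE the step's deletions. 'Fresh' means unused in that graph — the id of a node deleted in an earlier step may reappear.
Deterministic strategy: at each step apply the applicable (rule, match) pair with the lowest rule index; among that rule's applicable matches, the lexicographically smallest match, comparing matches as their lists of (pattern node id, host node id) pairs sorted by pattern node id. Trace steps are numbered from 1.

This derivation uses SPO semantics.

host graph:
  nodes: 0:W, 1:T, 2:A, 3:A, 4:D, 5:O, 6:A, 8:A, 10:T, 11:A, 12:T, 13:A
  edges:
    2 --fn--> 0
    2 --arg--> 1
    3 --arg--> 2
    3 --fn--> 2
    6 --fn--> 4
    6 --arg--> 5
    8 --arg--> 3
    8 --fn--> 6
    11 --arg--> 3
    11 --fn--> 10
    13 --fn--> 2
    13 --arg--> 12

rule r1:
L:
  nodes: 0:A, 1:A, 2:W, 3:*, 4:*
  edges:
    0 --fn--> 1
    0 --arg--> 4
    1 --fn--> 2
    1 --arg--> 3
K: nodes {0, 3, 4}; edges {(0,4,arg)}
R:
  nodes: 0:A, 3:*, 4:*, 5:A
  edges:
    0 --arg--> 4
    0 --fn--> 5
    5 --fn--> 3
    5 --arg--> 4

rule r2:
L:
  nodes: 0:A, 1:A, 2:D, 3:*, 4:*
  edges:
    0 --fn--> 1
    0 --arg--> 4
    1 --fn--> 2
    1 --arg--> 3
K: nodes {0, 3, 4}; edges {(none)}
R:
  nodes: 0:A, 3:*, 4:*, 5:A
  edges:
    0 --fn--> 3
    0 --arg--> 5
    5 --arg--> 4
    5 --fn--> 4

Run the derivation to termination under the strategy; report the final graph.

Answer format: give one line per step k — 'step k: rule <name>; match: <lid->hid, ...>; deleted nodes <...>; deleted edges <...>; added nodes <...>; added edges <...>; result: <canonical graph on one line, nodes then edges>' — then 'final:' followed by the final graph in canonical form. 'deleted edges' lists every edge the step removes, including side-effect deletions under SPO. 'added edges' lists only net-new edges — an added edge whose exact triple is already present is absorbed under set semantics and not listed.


step 1: rule r1; match: 0->13, 1->2, 2->0, 3->1, 4->12; deleted nodes 0, 2; deleted edges (2,0,fn); (2,1,arg); (3,2,arg); (3,2,fn); (13,2,fn); added nodes 14; added edges (13,14,fn); (14,1,fn); (14,12,arg); result: nodes: 1:T, 3:A, 4:D, 5:O, 6:A, 8:A, 10:T, 11:A, 12:T, 13:A, 14:A edges: (6,4,fn); (6,5,arg); (8,3,arg); (8,6,fn); (11,3,arg); (11,10,fn); (13,12,arg); (13,14,fn); (14,1,fn); (14,12,arg)
step 2: rule r2; match: 0->8, 1->6, 2->4, 3->5, 4->3; deleted nodes 4, 6; deleted edges (6,4,fn); (6,5,arg); (8,3,arg); (8,6,fn); added nodes 15; added edges (8,5,fn); (8,15,arg); (15,3,arg); (15,3,fn); result: nodes: 1:T, 3:A, 5:O, 8:A, 10:T, 11:A, 12:T, 13:A, 14:A, 15:A edges: (8,5,fn); (8,15,arg); (11,3,arg); (11,10,fn); (13,12,arg); (13,14,fn); (14,1,fn); (14,12,arg); (15,3,arg); (15,3,fn)
final:
nodes: 1:T, 3:A, 5:O, 8:A, 10:T, 11:A, 12:T, 13:A, 14:A, 15:A
edges: (8,5,fn); (8,15,arg); (11,3,arg); (11,10,fn); (13,12,arg); (13,14,fn); (14,1,fn); (14,12,arg); (15,3,arg); (15,3,fn)


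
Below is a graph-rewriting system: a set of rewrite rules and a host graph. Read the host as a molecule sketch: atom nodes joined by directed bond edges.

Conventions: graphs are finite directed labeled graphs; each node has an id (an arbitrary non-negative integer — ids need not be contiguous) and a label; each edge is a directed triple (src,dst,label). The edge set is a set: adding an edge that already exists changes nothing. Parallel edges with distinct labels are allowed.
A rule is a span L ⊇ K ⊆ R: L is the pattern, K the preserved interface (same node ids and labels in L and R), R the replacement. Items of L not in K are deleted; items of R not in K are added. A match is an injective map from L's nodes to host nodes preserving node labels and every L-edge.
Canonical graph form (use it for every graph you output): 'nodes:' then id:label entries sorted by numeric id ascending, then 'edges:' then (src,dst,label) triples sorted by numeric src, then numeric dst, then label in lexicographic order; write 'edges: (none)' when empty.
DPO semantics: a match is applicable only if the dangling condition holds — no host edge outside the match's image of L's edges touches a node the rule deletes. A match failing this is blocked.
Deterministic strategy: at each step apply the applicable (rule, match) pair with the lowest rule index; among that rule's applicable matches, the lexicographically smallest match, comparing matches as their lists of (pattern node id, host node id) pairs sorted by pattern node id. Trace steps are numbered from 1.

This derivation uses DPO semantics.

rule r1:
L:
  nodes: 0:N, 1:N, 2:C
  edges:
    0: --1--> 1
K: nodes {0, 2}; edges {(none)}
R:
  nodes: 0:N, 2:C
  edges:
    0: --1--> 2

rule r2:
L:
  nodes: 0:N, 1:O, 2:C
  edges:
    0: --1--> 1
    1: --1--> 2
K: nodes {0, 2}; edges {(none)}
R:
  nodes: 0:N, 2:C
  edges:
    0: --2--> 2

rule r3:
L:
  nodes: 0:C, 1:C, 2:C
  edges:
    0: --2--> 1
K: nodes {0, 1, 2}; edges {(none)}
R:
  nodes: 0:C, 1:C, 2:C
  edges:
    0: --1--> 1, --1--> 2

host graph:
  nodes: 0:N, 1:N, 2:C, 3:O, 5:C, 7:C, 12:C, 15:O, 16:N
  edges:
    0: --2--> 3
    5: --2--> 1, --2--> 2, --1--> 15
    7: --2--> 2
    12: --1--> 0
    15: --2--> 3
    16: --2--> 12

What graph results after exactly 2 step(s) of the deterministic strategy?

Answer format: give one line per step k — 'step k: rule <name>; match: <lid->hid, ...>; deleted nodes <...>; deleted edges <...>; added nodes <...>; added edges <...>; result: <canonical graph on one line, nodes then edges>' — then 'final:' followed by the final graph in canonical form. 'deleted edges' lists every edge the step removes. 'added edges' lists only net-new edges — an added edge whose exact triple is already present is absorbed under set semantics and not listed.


step 1: rule r3; match: 0->5, 1->2, 2->7; deleted nodes (none); deleted edges (5,2,2); added nodes (none); added edges (5,2,1); (5,7,1); result: nodes: 0:N, 1:N, 2:C, 3:O, 5:C, 7:C, 12:C, 15:O, 16:N edges: (0,3,2); (5,1,2); (5,2,1); (5,7,1); (5,15,1); (7,2,2); (12,0,1); (15,3,2); (16,12,2)
step 2: rule r3; match: 0->7, 1->2, 2->5; deleted nodes (none); deleted edges (7,2,2); added nodes (none); added edges (7,2,1); (7,5,1); result: nodes: 0:N, 1:N, 2:C, 3:O, 5:C, 7:C, 12:C, 15:O, 16:N edges: (0,3,2); (5,1,2); (5,2,1); (5,7,1); (5,15,1); (7,2,1); (7,5,1); (12,0,1); (15,3,2); (16,12,2)
final:
nodes: 0:N, 1:N, 2:C, 3:O, 5:C, 7:C, 12:C, 15:O, 16:N
edges: (0,3,2); (5,1,2); (5,2,1); (5,7,1); (5,15,1); (7,2,1); (7,5,1); (12,0,1); (15,3,2); (16,12,2)


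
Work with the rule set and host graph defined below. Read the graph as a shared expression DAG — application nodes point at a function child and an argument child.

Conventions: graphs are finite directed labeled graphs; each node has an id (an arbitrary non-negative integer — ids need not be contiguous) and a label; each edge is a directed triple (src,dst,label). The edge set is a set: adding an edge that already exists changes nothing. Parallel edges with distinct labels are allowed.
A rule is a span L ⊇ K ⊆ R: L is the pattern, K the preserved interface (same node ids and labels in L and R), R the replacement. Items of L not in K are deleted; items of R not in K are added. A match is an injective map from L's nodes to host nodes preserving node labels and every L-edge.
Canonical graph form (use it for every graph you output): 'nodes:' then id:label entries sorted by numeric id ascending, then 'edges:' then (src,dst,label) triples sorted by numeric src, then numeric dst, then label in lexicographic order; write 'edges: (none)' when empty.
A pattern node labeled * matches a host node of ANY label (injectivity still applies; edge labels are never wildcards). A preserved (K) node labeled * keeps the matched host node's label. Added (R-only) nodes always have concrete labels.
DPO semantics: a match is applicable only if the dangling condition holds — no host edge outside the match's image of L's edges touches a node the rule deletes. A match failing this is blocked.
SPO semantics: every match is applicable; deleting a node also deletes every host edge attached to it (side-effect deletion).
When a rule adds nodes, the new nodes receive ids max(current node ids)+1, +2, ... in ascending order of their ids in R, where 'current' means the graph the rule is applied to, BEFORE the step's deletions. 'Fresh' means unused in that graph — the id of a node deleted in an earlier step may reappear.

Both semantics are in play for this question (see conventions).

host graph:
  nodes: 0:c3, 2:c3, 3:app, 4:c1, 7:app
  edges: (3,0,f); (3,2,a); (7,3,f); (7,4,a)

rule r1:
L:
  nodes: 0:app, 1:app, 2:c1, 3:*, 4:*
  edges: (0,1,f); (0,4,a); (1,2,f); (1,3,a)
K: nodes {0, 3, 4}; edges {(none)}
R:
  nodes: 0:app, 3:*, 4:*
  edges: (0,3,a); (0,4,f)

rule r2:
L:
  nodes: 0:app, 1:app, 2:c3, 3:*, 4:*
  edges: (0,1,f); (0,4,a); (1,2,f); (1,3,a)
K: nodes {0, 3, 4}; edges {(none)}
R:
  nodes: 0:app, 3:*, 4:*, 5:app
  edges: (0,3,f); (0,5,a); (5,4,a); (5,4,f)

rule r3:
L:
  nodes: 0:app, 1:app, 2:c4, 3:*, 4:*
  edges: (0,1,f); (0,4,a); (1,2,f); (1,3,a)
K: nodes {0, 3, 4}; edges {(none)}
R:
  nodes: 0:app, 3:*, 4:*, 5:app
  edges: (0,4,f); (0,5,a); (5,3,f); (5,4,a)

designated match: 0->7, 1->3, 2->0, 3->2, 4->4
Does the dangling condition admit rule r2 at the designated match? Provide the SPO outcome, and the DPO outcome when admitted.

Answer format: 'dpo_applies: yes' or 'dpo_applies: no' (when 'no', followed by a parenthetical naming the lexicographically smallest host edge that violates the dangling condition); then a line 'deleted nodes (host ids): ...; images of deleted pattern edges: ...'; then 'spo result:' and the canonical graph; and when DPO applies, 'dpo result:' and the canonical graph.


dpo_applies: yes
deleted nodes (host ids): 0, 3; images of deleted pattern edges: (3,0,f); (3,2,a); (7,3,f); (7,4,a)
spo result:
nodes: 2:c3, 4:c1, 7:app, 8:app
edges: (7,2,f); (7,8,a); (8,4,a); (8,4,f)
dpo result:
nodes: 2:c3, 4:c1, 7:app, 8:app
edges: (7,2,f); (7,8,a); (8,4,a); (8,4,f)


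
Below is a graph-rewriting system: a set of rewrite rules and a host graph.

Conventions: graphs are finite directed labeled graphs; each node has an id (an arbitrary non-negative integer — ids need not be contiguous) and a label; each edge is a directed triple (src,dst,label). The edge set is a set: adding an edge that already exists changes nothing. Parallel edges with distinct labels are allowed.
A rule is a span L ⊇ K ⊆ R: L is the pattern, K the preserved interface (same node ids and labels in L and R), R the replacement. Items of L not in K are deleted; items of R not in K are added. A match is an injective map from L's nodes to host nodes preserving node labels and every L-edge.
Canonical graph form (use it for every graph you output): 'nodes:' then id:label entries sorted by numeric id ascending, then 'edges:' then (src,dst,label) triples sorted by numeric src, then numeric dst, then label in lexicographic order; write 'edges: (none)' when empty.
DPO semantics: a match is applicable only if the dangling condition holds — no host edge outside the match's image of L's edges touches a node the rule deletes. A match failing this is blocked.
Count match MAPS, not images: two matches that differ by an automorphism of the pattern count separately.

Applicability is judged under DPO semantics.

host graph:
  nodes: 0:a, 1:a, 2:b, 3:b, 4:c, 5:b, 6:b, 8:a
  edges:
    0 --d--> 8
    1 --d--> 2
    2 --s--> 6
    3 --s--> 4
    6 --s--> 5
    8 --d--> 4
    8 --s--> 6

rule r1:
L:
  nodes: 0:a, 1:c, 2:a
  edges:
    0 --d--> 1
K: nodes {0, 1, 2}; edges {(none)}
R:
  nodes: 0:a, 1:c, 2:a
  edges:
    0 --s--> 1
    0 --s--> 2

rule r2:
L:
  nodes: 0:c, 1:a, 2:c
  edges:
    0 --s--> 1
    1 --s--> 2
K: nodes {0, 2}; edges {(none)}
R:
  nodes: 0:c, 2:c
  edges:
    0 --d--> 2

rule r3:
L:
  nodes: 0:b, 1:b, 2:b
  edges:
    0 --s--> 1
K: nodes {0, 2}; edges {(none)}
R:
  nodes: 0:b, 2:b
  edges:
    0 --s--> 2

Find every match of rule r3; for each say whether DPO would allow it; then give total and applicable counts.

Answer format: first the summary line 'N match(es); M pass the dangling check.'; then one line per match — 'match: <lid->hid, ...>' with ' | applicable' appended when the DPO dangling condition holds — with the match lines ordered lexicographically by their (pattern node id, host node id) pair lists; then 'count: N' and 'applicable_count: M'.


4 match(es); 2 pass the dangling check.
match: 0->2, 1->6, 2->3
match: 0->2, 1->6, 2->5
match: 0->6, 1->5, 2->2 | applicable
match: 0->6, 1->5, 2->3 | applicable
count: 4
applicable_count: 2


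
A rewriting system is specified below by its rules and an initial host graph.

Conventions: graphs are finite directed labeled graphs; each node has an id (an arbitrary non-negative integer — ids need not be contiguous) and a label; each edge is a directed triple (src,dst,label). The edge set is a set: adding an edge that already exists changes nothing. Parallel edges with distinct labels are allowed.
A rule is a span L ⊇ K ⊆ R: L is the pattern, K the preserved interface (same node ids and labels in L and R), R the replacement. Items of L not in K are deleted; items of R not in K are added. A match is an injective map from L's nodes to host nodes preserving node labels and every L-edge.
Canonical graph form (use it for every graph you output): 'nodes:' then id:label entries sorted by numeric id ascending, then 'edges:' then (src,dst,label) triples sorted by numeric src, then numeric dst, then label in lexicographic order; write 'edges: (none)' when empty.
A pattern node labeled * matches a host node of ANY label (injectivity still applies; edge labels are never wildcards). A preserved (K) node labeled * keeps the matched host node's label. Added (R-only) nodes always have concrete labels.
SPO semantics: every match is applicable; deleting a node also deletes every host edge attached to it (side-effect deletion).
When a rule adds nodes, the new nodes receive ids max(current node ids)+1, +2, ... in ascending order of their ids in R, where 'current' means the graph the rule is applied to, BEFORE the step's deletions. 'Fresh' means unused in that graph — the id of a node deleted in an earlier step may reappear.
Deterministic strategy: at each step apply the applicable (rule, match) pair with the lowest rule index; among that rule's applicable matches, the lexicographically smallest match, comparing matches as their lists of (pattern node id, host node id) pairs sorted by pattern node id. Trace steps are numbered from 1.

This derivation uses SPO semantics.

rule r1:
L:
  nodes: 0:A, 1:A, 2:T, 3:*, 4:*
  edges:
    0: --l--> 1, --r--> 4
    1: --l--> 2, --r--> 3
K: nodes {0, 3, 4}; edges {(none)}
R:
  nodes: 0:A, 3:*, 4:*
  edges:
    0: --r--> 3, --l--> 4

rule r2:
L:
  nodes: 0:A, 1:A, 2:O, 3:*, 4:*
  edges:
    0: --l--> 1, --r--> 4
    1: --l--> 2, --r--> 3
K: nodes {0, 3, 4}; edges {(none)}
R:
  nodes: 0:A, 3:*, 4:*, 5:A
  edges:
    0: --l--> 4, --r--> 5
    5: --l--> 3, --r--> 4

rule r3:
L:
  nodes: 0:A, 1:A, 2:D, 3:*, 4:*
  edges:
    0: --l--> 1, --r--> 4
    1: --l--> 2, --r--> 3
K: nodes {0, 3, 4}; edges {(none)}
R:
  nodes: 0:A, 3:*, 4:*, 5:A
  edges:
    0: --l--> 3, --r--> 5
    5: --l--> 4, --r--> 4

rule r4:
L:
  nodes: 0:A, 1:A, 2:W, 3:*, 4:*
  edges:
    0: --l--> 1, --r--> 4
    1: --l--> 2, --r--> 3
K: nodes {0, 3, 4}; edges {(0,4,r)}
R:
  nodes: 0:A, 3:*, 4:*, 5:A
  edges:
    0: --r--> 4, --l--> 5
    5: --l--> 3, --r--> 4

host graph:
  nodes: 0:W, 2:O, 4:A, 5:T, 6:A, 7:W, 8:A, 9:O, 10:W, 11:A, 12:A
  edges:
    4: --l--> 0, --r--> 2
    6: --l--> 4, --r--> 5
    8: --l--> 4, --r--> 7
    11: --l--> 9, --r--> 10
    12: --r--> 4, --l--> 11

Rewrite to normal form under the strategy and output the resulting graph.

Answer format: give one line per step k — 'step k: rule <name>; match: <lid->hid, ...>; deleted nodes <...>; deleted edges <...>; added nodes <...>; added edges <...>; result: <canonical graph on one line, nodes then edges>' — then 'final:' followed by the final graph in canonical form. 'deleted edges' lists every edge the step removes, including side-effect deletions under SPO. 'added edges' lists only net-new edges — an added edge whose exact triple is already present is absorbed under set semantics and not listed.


step 1: rule r2; match: 0->12, 1->11, 2->9, 3->10, 4->4; deleted nodes 9, 11; deleted edges (11,9,l); (11,10,r); (12,4,r); (12,11,l); added nodes 13; added edges (12,4,l); (12,13,r); (13,4,r); (13,10,l); result: nodes: 0:W, 2:O, 4:A, 5:T, 6:A, 7:W, 8:A, 10:W, 12:A, 13:A edges: (4,0,l); (4,2,r); (6,4,l); (6,5,r); (8,4,l); (8,7,r); (12,4,l); (12,13,r); (13,4,r); (13,10,l)
step 2: rule r4; match: 0->6, 1->4, 2->0, 3->2, 4->5; deleted nodes 0, 4; deleted edges (4,0,l); (4,2,r); (6,4,l); (8,4,l); (12,4,l); (13,4,r); added nodes 14; added edges (6,14,l); (14,2,l); (14,5,r); result: nodes: 2:O, 5:T, 6:A, 7:W, 8:A, 10:W, 12:A, 13:A, 14:A edges: (6,5,r); (6,14,l); (8,7,r); (12,13,r); (13,10,l); (14,2,l); (14,5,r)
final:
nodes: 2:O, 5:T, 6:A, 7:W, 8:A, 10:W, 12:A, 13:A, 14:A
edges: (6,5,r); (6,14,l); (8,7,r); (12,13,r); (13,10,l); (14,2,l); (14,5,r)


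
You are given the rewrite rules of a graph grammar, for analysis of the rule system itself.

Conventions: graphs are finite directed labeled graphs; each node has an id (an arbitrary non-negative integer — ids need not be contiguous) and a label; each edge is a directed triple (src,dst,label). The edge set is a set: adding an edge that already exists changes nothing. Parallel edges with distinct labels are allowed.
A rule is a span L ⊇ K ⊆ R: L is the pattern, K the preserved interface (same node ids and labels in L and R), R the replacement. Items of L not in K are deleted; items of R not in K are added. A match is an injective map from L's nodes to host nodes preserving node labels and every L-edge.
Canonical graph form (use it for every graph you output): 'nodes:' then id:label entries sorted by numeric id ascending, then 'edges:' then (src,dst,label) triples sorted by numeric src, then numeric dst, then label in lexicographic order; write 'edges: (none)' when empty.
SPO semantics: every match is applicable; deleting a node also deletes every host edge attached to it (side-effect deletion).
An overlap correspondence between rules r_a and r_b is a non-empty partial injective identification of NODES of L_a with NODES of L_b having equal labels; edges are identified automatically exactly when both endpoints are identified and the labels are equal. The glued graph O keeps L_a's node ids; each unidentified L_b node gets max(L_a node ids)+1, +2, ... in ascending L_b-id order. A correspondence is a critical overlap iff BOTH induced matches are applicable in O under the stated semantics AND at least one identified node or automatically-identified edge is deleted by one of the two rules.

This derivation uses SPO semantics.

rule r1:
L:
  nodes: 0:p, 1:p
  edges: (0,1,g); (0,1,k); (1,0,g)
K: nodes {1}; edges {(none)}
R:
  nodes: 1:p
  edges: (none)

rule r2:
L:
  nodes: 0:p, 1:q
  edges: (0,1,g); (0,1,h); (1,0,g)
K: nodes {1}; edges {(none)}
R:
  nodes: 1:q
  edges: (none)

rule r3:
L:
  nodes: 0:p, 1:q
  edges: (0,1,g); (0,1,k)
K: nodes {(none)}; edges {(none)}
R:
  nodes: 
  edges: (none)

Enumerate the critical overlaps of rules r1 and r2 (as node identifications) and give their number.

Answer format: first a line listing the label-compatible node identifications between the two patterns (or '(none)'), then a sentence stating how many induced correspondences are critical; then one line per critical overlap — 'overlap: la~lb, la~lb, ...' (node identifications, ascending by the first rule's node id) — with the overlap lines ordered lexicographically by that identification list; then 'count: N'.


label-compatible node identifications between L(r1) and L(r2): 0~0, 1~0
2 of the induced correspondences are critical overlaps of r1 and r2.
overlap: 0~0
overlap: 1~0
count: 2


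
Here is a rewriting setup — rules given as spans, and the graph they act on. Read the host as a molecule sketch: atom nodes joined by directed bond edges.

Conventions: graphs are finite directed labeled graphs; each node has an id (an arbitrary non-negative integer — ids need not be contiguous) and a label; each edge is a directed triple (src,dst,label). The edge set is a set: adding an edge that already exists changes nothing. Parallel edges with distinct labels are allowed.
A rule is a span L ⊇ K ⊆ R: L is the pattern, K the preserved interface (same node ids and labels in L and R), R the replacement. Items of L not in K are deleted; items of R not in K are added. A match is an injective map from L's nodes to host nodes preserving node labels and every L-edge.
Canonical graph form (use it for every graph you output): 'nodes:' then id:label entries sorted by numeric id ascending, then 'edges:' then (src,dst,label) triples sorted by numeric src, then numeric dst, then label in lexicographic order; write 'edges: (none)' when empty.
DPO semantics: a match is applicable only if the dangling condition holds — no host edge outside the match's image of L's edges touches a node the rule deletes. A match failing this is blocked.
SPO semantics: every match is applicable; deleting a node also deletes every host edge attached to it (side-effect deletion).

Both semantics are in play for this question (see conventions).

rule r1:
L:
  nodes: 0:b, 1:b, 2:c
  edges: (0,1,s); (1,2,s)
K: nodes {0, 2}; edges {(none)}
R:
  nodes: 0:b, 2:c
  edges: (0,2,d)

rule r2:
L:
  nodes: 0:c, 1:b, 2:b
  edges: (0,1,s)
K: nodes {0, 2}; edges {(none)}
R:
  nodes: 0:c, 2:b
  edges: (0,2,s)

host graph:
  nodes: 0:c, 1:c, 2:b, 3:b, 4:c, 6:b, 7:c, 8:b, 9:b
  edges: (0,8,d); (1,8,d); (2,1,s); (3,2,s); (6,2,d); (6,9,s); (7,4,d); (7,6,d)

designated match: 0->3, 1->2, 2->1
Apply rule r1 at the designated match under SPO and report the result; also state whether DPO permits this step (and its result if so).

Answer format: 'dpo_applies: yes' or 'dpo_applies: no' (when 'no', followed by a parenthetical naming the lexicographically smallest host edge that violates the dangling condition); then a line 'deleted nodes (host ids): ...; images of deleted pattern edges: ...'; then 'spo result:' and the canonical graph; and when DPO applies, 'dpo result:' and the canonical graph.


dpo_applies: no
(the rule deletes node 2, which keeps host edge (6,2,d) outside the match image — the dangling condition fails, DPO blocks; SPO proceeds and side-deletes such edges)
deleted nodes (host ids): 2; images of deleted pattern edges: (2,1,s); (3,2,s)
spo result:
nodes: 0:c, 1:c, 3:b, 4:c, 6:b, 7:c, 8:b, 9:b
edges: (0,8,d); (1,8,d); (3,1,d); (6,9,s); (7,4,d); (7,6,d)


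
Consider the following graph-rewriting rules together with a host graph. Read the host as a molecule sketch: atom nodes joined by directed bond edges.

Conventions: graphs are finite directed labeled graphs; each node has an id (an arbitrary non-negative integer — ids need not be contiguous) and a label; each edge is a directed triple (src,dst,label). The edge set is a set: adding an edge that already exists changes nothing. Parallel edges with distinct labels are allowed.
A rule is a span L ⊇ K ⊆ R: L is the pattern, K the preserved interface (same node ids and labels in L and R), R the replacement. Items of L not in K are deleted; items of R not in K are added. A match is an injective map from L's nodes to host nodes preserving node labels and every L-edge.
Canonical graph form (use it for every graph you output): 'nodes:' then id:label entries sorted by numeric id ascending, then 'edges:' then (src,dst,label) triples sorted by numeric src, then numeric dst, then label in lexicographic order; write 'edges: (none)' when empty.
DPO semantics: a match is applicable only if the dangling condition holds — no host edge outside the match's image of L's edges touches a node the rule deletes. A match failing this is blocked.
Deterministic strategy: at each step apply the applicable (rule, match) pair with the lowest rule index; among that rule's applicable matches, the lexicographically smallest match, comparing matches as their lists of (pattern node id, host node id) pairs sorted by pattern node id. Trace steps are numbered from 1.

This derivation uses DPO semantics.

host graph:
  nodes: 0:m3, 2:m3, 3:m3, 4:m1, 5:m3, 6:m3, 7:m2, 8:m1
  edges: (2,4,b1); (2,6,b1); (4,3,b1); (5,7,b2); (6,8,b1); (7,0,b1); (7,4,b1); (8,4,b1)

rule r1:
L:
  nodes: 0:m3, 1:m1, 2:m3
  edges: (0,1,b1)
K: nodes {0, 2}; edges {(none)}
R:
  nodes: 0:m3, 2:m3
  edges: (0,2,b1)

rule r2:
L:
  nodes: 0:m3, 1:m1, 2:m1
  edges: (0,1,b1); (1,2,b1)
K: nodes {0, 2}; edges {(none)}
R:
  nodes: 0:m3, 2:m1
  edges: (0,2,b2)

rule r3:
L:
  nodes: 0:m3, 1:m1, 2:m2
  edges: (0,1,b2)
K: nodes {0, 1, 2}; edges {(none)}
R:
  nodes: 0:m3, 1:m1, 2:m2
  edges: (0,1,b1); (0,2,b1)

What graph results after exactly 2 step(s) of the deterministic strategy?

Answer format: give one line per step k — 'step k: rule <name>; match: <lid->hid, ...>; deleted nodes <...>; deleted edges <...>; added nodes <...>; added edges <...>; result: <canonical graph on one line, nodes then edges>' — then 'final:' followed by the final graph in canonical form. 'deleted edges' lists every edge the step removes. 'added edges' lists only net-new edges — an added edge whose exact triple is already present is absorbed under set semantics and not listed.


step 1: rule r2; match: 0->6, 1->8, 2->4; deleted nodes 8; deleted edges (6,8,b1); (8,4,b1); added nodes (none); added edges (6,4,b2); result: nodes: 0:m3, 2:m3, 3:m3, 4:m1, 5:m3, 6:m3, 7:m2 edges: (2,4,b1); (2,6,b1); (4,3,b1); (5,7,b2); (6,4,b2); (7,0,b1); (7,4,b1)
step 2: rule r3; match: 0->6, 1->4, 2->7; deleted nodes (none); deleted edges (6,4,b2); added nodes (none); added edges (6,4,b1); (6,7,b1); result: nodes: 0:m3, 2:m3, 3:m3, 4:m1, 5:m3, 6:m3, 7:m2 edges: (2,4,b1); (2,6,b1); (4,3,b1); (5,7,b2); (6,4,b1); (6,7,b1); (7,0,b1); (7,4,b1)
final:
nodes: 0:m3, 2:m3, 3:m3, 4:m1, 5:m3, 6:m3, 7:m2
edges: (2,4,b1); (2,6,b1); (4,3,b1); (5,7,b2); (6,4,b1); (6,7,b1); (7,0,b1); (7,4,b1)
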